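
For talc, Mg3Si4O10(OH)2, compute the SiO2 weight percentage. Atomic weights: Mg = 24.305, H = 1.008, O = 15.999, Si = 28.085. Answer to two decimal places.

63.37 wt%

Formula mass = 379.259 g/mol.
4 Si → 4.0000 mol SiO2 per formula unit; M(SiO2) = 60.083, so SiO2 mass = 240.332 g.
240.332/379.259 × 100 = 63.37 wt%.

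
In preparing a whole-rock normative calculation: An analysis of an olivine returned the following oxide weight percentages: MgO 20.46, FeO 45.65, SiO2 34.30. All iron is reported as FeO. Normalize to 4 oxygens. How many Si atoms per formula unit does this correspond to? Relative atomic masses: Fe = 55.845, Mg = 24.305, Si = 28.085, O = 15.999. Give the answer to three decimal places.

MgO: 20.46/40.304 = 0.50764 mol → 0.50764 mol Mg, 0.50764 mol O.
FeO: 45.65/71.844 = 0.63540 mol → 0.63540 mol Fe, 0.63540 mol O.
SiO2: 34.30/60.083 = 0.57088 mol → 0.57088 mol Si, 1.14176 mol O.
Total oxygen = 2.28480 mol. Normalization factor = 4/2.28480 = 1.75070.
Si per 4 O = 0.57088 × 1.75070 = 0.999.

0.999 Si apfu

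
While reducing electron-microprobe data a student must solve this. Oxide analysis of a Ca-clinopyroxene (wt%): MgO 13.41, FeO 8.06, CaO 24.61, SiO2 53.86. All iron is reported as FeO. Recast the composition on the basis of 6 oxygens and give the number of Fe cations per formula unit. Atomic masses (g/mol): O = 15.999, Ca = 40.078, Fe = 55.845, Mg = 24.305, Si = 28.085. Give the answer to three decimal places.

0.251 Fe apfu

MgO (M=40.304): mol = 0.33272; Mg = 0.33272, O = 0.33272.
FeO (M=71.844): mol = 0.11219; Fe = 0.11219, O = 0.11219.
CaO (M=56.077): mol = 0.43886; Ca = 0.43886, O = 0.43886.
SiO2 (M=60.083): mol = 0.89643; Si = 0.89643, O = 1.79286.
ΣO = 2.67663; factor = 6/ΣO = 2.24162.
Fe apfu = 0.11219 × 2.24162 = 0.251.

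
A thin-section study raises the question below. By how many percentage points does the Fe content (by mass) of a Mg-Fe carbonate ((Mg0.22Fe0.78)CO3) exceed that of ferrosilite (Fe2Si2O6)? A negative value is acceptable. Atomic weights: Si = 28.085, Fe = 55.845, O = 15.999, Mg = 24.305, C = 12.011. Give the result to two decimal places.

-2.34 percentage points

Fe in (Mg0.22Fe0.78)CO3: molar mass 108.914 g/mol; 0.78×55.845 = 43.559 g → 39.99 wt%.
Fe in Fe2Si2O6: molar mass 263.854 g/mol; 2×55.845 = 111.690 g → 42.33 wt%.
Difference = 39.99 − 42.33 = -2.34 percentage points.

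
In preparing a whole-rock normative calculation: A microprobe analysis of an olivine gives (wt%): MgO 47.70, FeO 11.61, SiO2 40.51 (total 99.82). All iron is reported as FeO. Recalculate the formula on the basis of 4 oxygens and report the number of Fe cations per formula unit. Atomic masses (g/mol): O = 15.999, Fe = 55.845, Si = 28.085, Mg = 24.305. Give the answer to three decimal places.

MgO: 47.70/40.304 = 1.18351 mol → 1.18351 mol Mg, 1.18351 mol O.
FeO: 11.61/71.844 = 0.16160 mol → 0.16160 mol Fe, 0.16160 mol O.
SiO2: 40.51/60.083 = 0.67423 mol → 0.67423 mol Si, 1.34846 mol O.
Total oxygen = 2.69357 mol. Normalization factor = 4/2.69357 = 1.48502.
Fe per 4 O = 0.16160 × 1.48502 = 0.240.

0.240 Fe apfu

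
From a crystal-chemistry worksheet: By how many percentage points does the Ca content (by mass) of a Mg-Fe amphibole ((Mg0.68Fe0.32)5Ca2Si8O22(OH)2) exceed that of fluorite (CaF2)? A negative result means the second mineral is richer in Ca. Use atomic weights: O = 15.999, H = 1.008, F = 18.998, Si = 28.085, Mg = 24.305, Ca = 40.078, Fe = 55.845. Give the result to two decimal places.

Ca in (Mg0.68Fe0.32)5Ca2Si8O22(OH)2: molar mass 862.817 g/mol; 2×40.078 = 80.156 g → 9.29 wt%.
Ca in CaF2: molar mass 78.074 g/mol; 1×40.078 = 40.078 g → 51.33 wt%.
Difference = 9.29 − 51.33 = -42.04 percentage points.

-42.04 percentage points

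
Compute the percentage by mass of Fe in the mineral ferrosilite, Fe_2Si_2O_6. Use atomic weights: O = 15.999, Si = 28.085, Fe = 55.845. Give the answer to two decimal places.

42.33 wt%

Formula mass = 2·55.845 + 2·28.085 + 6·15.999 = 263.854 g/mol, of which 111.690 g is Fe.
So Fe makes up 111.690/263.854 = 0.4233 of the mass, i.e. 42.33%.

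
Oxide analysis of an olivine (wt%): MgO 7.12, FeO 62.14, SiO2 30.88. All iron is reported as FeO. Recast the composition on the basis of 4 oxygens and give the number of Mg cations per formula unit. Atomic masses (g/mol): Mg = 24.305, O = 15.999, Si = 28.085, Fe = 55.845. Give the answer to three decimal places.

7.12 wt% MgO ÷ 40.304 g/mol = 0.17666 mol, giving 0.17666 Mg and 0.17666 O.
62.14 wt% FeO ÷ 71.844 g/mol = 0.86493 mol, giving 0.86493 Fe and 0.86493 O.
30.88 wt% SiO2 ÷ 60.083 g/mol = 0.51396 mol, giving 0.51396 Si and 1.02792 O.
Oxygen sums to 2.06951; scaling by 4/2.06951 = 1.93282 puts the formula on 4 O.
Mg: 0.17666 × 1.93282 = 0.341 atoms per formula unit.

0.341 Mg apfu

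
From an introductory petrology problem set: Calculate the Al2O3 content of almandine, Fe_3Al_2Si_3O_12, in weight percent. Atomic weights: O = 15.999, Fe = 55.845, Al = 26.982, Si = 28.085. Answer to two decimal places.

20.48 wt%

Formula mass = 497.742 g/mol.
2 Al → 1.0000 mol Al2O3 per formula unit; M(Al2O3) = 101.961, so Al2O3 mass = 101.961 g.
101.961/497.742 × 100 = 20.48 wt%.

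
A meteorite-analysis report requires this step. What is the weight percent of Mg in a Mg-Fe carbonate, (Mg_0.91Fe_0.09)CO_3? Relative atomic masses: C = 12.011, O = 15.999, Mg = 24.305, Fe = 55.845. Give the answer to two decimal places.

25.38 wt%

M((Mg_0.91Fe_0.09)CO_3) = 87.152 g/mol.
Mg contributes 0.91 × 24.305 = 22.118 g per mole.
22.118/87.152 = 0.2538 → 25.38%.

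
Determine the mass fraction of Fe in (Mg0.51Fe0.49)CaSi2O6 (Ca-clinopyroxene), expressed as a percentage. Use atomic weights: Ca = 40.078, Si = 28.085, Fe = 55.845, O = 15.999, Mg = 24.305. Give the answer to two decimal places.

Formula mass = 0.51×24.305 + 0.49×55.845 + 1×40.078 + 2×28.085 + 6×15.999 = 232.002 g/mol, of which 27.364 g is Fe.
So Fe makes up 27.364/232.002 = 0.1179 of the mass, i.e. 11.79%.

11.79 mass %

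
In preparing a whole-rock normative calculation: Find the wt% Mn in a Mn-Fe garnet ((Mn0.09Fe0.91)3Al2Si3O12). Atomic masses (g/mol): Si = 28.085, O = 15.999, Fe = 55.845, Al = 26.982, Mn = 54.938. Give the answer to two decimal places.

Formula mass = 0.27*54.938 + 2.73*55.845 + 2*26.982 + 3*28.085 + 12*15.999 = 497.497 g/mol, of which 14.833 g is Mn.
So Mn makes up 14.833/497.497 = 0.0298 of the mass, i.e. 2.98%.

2.98 wt%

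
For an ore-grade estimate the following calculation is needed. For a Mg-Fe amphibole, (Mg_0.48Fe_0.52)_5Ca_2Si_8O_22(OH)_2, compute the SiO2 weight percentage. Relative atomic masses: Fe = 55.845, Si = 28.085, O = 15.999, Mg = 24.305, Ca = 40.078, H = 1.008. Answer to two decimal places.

53.74 wt%

M((Mg_0.48Fe_0.52)_5Ca_2Si_8O_22(OH)_2) = 894.357 g/mol; M(SiO2) = 60.083 g/mol.
Moles SiO2 per formula unit = 8 Si ÷ 1 = 8.0000.
SiO2 fraction = (8.0000 × 60.083) / 894.357 = 480.664/894.357 = 0.5374.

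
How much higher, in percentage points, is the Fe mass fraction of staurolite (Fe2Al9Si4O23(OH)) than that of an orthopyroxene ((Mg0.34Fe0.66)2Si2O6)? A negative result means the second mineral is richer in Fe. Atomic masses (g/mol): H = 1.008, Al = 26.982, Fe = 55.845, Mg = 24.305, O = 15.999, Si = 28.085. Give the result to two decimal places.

Fe in Fe2Al9Si4O23(OH): molar mass 851.852 g/mol; 2×55.845 = 111.690 g → 13.11 wt%.
Fe in (Mg0.34Fe0.66)2Si2O6: molar mass 242.407 g/mol; 1.32×55.845 = 73.715 g → 30.41 wt%.
Difference = 13.11 − 30.41 = -17.30 percentage points.

-17.30 percentage points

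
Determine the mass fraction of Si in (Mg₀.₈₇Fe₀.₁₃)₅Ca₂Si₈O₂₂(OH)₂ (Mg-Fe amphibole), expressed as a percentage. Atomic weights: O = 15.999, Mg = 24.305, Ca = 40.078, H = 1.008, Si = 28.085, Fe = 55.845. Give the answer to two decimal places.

M((Mg₀.₈₇Fe₀.₁₃)₅Ca₂Si₈O₂₂(OH)₂) = 832.854 g/mol.
Si contributes 8 × 28.085 = 224.680 g per mole.
224.680/832.854 = 0.2698 → 26.98%.

26.98 mass %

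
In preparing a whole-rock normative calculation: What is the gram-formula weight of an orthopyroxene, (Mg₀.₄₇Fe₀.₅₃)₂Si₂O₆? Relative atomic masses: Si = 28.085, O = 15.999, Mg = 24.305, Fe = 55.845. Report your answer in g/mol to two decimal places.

Mg: 0.94 × 24.305 = 22.8467
Fe: 1.06 × 55.845 = 59.1957
Si: 2 × 28.085 = 56.1700
O: 6 × 15.999 = 95.9940
Summing the contributions gives the formula mass.

234.21 g/mol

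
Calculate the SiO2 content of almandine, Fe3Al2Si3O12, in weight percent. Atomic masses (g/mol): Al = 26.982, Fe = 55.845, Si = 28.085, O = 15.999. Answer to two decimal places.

Formula mass = 497.742 g/mol.
3 Si → 3.0000 mol SiO2 per formula unit; M(SiO2) = 60.083, so SiO2 mass = 180.249 g.
180.249/497.742 × 100 = 36.21 wt%.

36.21 wt%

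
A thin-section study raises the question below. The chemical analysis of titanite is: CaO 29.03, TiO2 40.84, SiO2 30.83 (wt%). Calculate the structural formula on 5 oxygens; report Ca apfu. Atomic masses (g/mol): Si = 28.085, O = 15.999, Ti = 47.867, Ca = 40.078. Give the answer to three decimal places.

29.03 wt% CaO ÷ 56.077 g/mol = 0.51768 mol, giving 0.51768 Ca and 0.51768 O.
40.84 wt% TiO2 ÷ 79.865 g/mol = 0.51136 mol, giving 0.51136 Ti and 1.02272 O.
30.83 wt% SiO2 ÷ 60.083 g/mol = 0.51312 mol, giving 0.51312 Si and 1.02624 O.
Oxygen sums to 2.56664; scaling by 5/2.56664 = 1.94807 puts the formula on 5 O.
Ca: 0.51768 × 1.94807 = 1.008 atoms per formula unit.

1.008 Ca apfu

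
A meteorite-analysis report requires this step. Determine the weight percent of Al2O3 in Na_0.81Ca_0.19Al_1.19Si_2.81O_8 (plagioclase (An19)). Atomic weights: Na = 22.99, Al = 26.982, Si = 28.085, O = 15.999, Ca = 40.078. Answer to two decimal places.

M(Na_0.81Ca_0.19Al_1.19Si_2.81O_8) = 265.256 g/mol; M(Al2O3) = 101.961 g/mol.
Moles Al2O3 per formula unit = 1.19 Al ÷ 2 = 0.5950.
Al2O3 fraction = (0.5950 × 101.961) / 265.256 = 60.667/265.256 = 0.2287.

22.87 wt%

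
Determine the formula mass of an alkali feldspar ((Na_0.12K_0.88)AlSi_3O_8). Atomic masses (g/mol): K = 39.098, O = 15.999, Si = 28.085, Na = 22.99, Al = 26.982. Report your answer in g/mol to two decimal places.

The formula mass is the sum 0.12*22.99 + 0.88*39.098 + 1*26.982 + 3*28.085 + 8*15.999.

276.39 g/mol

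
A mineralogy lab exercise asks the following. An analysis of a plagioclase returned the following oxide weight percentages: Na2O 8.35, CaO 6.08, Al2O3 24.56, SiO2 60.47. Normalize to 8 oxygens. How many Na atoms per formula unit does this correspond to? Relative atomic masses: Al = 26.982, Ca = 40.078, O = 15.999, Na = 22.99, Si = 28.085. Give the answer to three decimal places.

Na2O: 8.35/61.979 = 0.13472 mol → 0.26944 mol Na, 0.13472 mol O.
CaO: 6.08/56.077 = 0.10842 mol → 0.10842 mol Ca, 0.10842 mol O.
Al2O3: 24.56/101.961 = 0.24088 mol → 0.48176 mol Al, 0.72264 mol O.
SiO2: 60.47/60.083 = 1.00644 mol → 1.00644 mol Si, 2.01288 mol O.
Total oxygen = 2.97866 mol. Normalization factor = 8/2.97866 = 2.68577.
Na per 8 O = 0.26944 × 2.68577 = 0.724.

0.724 Na apfu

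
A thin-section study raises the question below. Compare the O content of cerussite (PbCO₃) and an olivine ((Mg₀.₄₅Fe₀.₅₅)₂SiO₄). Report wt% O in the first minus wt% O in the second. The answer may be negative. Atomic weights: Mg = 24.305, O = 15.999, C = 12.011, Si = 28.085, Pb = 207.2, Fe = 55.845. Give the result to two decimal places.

M(PbCO₃) = 267.208 g/mol, so wt% O = 47.997/267.208 × 100 = 17.96%.
M((Mg₀.₄₅Fe₀.₅₅)₂SiO₄) = 175.385 g/mol, so wt% O = 63.996/175.385 × 100 = 36.49%.
17.96 − 36.49 = -18.53 pp.

-18.53 percentage points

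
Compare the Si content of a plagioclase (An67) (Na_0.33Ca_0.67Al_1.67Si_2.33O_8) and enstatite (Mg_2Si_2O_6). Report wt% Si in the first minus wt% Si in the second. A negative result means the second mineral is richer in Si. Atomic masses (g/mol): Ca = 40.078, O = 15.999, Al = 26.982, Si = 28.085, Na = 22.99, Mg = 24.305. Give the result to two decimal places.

-4.00 percentage points

First mineral: 65.438 g Si in 272.929 g formula = 23.98 wt% Si.
Second mineral: 56.170 g Si in 200.774 g formula = 27.98 wt% Si.
23.98% − 27.98% gives a difference of -4.00 percentage points.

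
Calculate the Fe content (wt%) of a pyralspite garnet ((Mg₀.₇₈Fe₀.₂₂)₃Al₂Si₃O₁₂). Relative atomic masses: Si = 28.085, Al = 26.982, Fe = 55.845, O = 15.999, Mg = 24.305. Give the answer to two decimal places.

M((Mg₀.₇₈Fe₀.₂₂)₃Al₂Si₃O₁₂) = 423.938 g/mol.
Fe contributes 0.66 × 55.845 = 36.858 g per mole.
36.858/423.938 = 0.0869 → 8.69%.

8.69 wt%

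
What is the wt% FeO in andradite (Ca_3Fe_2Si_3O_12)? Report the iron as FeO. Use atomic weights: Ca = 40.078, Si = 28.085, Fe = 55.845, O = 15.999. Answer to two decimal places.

M(Ca_3Fe_2Si_3O_12) = 508.167 g/mol; M(FeO) = 71.844 g/mol.
Moles FeO per formula unit = 2 Fe ÷ 1 = 2.0000.
FeO fraction = (2.0000 × 71.844) / 508.167 = 143.688/508.167 = 0.2828.

28.28 wt%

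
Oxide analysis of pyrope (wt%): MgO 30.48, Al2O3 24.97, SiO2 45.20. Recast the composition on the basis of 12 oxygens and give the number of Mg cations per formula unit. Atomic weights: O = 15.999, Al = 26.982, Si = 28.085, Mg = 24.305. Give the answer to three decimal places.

3.030 Mg apfu

MgO: 30.48/40.304 = 0.75625 mol → 0.75625 mol Mg, 0.75625 mol O.
Al2O3: 24.97/101.961 = 0.24490 mol → 0.48980 mol Al, 0.73470 mol O.
SiO2: 45.20/60.083 = 0.75229 mol → 0.75229 mol Si, 1.50458 mol O.
Total oxygen = 2.99553 mol. Normalization factor = 12/2.99553 = 4.00597.
Mg per 12 O = 0.75625 × 4.00597 = 3.030.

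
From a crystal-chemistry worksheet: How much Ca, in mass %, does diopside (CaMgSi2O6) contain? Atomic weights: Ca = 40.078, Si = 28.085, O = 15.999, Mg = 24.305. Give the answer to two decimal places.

Formula mass = 1*40.078 + 1*24.305 + 2*28.085 + 6*15.999 = 216.547 g/mol, of which 40.078 g is Ca.
So Ca makes up 40.078/216.547 = 0.1851 of the mass, i.e. 18.51%.

18.51 mass %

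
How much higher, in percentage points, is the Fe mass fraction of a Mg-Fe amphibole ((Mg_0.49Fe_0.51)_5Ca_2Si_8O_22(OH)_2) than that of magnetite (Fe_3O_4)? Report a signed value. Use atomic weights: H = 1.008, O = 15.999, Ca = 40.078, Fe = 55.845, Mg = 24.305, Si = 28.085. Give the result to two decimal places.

-56.41 percentage points

M((Mg_0.49Fe_0.51)_5Ca_2Si_8O_22(OH)_2) = 892.780 g/mol, so wt% Fe = 142.405/892.780 × 100 = 15.95%.
M(Fe_3O_4) = 231.531 g/mol, so wt% Fe = 167.535/231.531 × 100 = 72.36%.
15.95 − 72.36 = -56.41 pp.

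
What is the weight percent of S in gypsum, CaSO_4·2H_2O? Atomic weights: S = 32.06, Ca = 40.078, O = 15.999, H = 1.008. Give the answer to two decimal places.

M(CaSO_4·2H_2O) = 172.164 g/mol.
S contributes 1 × 32.06 = 32.060 g per mole.
32.060/172.164 = 0.1862 → 18.62%.

18.62 wt%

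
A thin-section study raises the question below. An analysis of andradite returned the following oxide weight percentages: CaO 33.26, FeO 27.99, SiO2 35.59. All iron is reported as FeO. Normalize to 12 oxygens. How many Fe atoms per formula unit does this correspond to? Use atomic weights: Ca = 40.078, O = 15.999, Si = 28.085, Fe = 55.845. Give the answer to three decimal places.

33.26 wt% CaO ÷ 56.077 g/mol = 0.59311 mol, giving 0.59311 Ca and 0.59311 O.
27.99 wt% FeO ÷ 71.844 g/mol = 0.38959 mol, giving 0.38959 Fe and 0.38959 O.
35.59 wt% SiO2 ÷ 60.083 g/mol = 0.59235 mol, giving 0.59235 Si and 1.18470 O.
Oxygen sums to 2.16740; scaling by 12/2.16740 = 5.53659 puts the formula on 12 O.
Fe: 0.38959 × 5.53659 = 2.157 atoms per formula unit.

2.157 Fe apfu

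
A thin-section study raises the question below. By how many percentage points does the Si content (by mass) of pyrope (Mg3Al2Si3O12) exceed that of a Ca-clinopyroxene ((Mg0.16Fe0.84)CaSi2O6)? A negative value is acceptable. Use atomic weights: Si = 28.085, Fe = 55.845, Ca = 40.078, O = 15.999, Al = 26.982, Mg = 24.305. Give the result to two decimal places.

-2.21 percentage points

Si in Mg3Al2Si3O12: molar mass 403.122 g/mol; 3×28.085 = 84.255 g → 20.90 wt%.
Si in (Mg0.16Fe0.84)CaSi2O6: molar mass 243.041 g/mol; 2×28.085 = 56.170 g → 23.11 wt%.
Difference = 20.90 − 23.11 = -2.21 percentage points.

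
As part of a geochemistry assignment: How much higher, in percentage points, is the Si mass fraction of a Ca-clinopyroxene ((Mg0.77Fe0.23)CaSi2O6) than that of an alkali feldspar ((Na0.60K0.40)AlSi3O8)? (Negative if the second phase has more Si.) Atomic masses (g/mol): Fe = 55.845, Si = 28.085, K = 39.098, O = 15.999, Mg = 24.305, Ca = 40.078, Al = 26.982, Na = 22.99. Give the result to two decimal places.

-6.26 percentage points

Si in (Mg0.77Fe0.23)CaSi2O6: molar mass 223.801 g/mol; 2×28.085 = 56.170 g → 25.10 wt%.
Si in (Na0.60K0.40)AlSi3O8: molar mass 268.662 g/mol; 3×28.085 = 84.255 g → 31.36 wt%.
Difference = 25.10 − 31.36 = -6.26 percentage points.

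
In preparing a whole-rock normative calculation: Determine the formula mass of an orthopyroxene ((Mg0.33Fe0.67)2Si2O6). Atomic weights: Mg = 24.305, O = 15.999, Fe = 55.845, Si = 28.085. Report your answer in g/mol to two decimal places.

Mg: 0.66 × 24.305 = 16.0413
Fe: 1.34 × 55.845 = 74.8323
Si: 2 × 28.085 = 56.1700
O: 6 × 15.999 = 95.9940
Summing the contributions gives the formula mass.

243.04 g/mol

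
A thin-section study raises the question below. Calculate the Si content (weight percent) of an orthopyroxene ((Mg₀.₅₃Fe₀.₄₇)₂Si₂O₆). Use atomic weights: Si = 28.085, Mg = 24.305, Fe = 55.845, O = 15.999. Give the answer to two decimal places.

24.38 weight percent

Molar mass of (Mg₀.₅₃Fe₀.₄₇)₂Si₂O₆: 1.06*24.305 + 0.94*55.845 + 2*28.085 + 6*15.999 = 230.422 g/mol.
Mass of Si per formula unit: 2 × 28.085 = 56.170 g.
Weight fraction Si = 56.170 / 230.422 = 0.2438.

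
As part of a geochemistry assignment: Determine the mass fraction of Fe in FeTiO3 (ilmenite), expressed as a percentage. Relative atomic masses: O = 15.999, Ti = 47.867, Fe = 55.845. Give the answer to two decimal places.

Formula mass = 1·55.845 + 1·47.867 + 3·15.999 = 151.709 g/mol, of which 55.845 g is Fe.
So Fe makes up 55.845/151.709 = 0.3681 of the mass, i.e. 36.81%.

36.81 mass %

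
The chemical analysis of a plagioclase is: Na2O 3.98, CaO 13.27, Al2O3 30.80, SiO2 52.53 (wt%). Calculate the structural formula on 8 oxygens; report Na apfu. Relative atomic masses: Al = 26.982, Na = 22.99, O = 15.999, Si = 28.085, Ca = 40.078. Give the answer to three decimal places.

0.348 Na apfu

3.98 wt% Na2O ÷ 61.979 g/mol = 0.06422 mol, giving 0.12844 Na and 0.06422 O.
13.27 wt% CaO ÷ 56.077 g/mol = 0.23664 mol, giving 0.23664 Ca and 0.23664 O.
30.80 wt% Al2O3 ÷ 101.961 g/mol = 0.30208 mol, giving 0.60416 Al and 0.90624 O.
52.53 wt% SiO2 ÷ 60.083 g/mol = 0.87429 mol, giving 0.87429 Si and 1.74858 O.
Oxygen sums to 2.95568; scaling by 8/2.95568 = 2.70665 puts the formula on 8 O.
Na: 0.12844 × 2.70665 = 0.348 atoms per formula unit.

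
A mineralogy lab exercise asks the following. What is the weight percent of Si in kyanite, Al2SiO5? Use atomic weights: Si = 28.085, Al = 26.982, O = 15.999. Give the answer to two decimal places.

Molar mass of Al2SiO5: 2·26.982 + 1·28.085 + 5·15.999 = 162.044 g/mol.
Mass of Si per formula unit: 1 × 28.085 = 28.085 g.
Weight fraction Si = 28.085 / 162.044 = 0.1733.

17.33 weight percent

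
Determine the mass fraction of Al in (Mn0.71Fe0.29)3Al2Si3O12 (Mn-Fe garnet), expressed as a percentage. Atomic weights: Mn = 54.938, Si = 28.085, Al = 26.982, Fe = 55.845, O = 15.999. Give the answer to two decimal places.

10.88 weight percent

Formula mass = 2.13*54.938 + 0.87*55.845 + 2*26.982 + 3*28.085 + 12*15.999 = 495.810 g/mol, of which 53.964 g is Al.
So Al makes up 53.964/495.810 = 0.1088 of the mass, i.e. 10.88%.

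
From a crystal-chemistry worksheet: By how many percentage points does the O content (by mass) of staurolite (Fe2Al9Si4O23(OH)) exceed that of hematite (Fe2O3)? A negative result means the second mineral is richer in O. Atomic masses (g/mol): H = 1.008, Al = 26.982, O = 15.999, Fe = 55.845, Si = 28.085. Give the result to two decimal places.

M(Fe2Al9Si4O23(OH)) = 851.852 g/mol, so wt% O = 383.976/851.852 × 100 = 45.08%.
M(Fe2O3) = 159.687 g/mol, so wt% O = 47.997/159.687 × 100 = 30.06%.
45.08 − 30.06 = 15.02 pp.

15.02 percentage points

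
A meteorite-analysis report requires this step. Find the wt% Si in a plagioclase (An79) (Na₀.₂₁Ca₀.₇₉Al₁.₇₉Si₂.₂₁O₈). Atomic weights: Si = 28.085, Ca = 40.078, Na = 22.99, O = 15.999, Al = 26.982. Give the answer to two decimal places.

22.58 wt%

Molar mass of Na₀.₂₁Ca₀.₇₉Al₁.₇₉Si₂.₂₁O₈: 0.21·22.99 + 0.79·40.078 + 1.79·26.982 + 2.21·28.085 + 8·15.999 = 274.847 g/mol.
Mass of Si per formula unit: 2.21 × 28.085 = 62.068 g.
Weight fraction Si = 62.068 / 274.847 = 0.2258.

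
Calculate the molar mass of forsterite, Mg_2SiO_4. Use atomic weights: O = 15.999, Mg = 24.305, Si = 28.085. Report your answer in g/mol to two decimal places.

140.69 g/mol

Mg: 2 × 24.305 = 48.6100
Si: 1 × 28.085 = 28.0850
O: 4 × 15.999 = 63.9960
Summing the contributions gives the formula mass.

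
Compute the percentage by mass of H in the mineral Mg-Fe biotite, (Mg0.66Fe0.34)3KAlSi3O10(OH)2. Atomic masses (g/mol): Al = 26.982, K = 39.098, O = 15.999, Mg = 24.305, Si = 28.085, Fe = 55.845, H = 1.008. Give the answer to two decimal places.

0.45 mass %

Formula mass = 1.98×24.305 + 1.02×55.845 + 1×39.098 + 1×26.982 + 3×28.085 + 12×15.999 + 2×1.008 = 449.425 g/mol, of which 2.016 g is H.
So H makes up 2.016/449.425 = 0.0045 of the mass, i.e. 0.45%.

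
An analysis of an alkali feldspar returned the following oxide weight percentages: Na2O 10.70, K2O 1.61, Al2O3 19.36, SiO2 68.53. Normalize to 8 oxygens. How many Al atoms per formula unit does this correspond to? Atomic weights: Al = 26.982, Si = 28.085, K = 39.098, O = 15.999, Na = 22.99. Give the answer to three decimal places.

Na2O (M=61.979): mol = 0.17264; Na = 0.34528, O = 0.17264.
K2O (M=94.195): mol = 0.01709; K = 0.03418, O = 0.01709.
Al2O3 (M=101.961): mol = 0.18988; Al = 0.37976, O = 0.56964.
SiO2 (M=60.083): mol = 1.14059; Si = 1.14059, O = 2.28118.
ΣO = 3.04055; factor = 8/ΣO = 2.63110.
Al apfu = 0.37976 × 2.63110 = 0.999.

0.999 Al apfu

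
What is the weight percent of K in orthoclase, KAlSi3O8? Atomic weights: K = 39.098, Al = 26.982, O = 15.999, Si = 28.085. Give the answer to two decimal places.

M(KAlSi3O8) = 278.327 g/mol.
K contributes 1 × 39.098 = 39.098 g per mole.
39.098/278.327 = 0.1405 → 14.05%.

14.05 mass %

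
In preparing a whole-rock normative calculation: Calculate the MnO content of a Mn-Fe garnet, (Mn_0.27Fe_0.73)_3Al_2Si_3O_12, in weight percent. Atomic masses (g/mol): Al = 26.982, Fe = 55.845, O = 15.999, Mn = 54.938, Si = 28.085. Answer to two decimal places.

11.56 wt%

Formula mass = 497.007 g/mol.
0.81 Mn → 0.8100 mol MnO per formula unit; M(MnO) = 70.937, so MnO mass = 57.459 g.
57.459/497.007 × 100 = 11.56 wt%.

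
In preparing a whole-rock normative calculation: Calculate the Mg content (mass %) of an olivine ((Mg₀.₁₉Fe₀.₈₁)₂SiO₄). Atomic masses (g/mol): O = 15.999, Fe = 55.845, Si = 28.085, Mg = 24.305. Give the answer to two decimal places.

Formula mass = 0.38×24.305 + 1.62×55.845 + 1×28.085 + 4×15.999 = 191.786 g/mol, of which 9.236 g is Mg.
So Mg makes up 9.236/191.786 = 0.0482 of the mass, i.e. 4.82%.

4.82 mass %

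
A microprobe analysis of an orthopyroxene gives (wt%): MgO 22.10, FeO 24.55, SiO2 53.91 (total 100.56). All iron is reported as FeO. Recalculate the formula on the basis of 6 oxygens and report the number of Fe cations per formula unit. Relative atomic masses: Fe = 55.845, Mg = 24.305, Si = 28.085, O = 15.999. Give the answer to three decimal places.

0.764 Fe apfu

MgO: 22.10/40.304 = 0.54833 mol → 0.54833 mol Mg, 0.54833 mol O.
FeO: 24.55/71.844 = 0.34171 mol → 0.34171 mol Fe, 0.34171 mol O.
SiO2: 53.91/60.083 = 0.89726 mol → 0.89726 mol Si, 1.79452 mol O.
Total oxygen = 2.68456 mol. Normalization factor = 6/2.68456 = 2.23500.
Fe per 6 O = 0.34171 × 2.23500 = 0.764.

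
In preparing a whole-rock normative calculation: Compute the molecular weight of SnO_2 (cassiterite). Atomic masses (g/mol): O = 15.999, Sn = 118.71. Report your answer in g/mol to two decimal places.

150.71 g/mol

The formula mass is the sum 1(118.71) + 2(15.999).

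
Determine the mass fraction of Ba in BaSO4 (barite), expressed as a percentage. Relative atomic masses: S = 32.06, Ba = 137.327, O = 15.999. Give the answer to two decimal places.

Molar mass of BaSO4: 1*137.327 + 1*32.06 + 4*15.999 = 233.383 g/mol.
Mass of Ba per formula unit: 1 × 137.327 = 137.327 g.
Weight fraction Ba = 137.327 / 233.383 = 0.5884.

58.84 wt%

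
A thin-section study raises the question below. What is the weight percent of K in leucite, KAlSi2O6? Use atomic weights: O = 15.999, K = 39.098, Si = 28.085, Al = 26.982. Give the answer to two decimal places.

17.91 mass %

M(KAlSi2O6) = 218.244 g/mol.
K contributes 1 × 39.098 = 39.098 g per mole.
39.098/218.244 = 0.1791 → 17.91%.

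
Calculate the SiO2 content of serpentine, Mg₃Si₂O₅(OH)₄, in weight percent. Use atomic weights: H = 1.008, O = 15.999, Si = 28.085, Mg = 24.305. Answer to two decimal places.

Formula mass = 277.108 g/mol.
2 Si → 2.0000 mol SiO2 per formula unit; M(SiO2) = 60.083, so SiO2 mass = 120.166 g.
120.166/277.108 × 100 = 43.36 wt%.

43.36 wt%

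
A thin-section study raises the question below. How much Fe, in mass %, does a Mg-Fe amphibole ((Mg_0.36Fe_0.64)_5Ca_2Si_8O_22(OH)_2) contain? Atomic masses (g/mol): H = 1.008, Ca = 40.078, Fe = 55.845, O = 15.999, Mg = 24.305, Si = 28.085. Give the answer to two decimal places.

19.57 mass %

Formula mass = 1.80*24.305 + 3.20*55.845 + 2*40.078 + 8*28.085 + 24*15.999 + 2*1.008 = 913.281 g/mol, of which 178.704 g is Fe.
So Fe makes up 178.704/913.281 = 0.1957 of the mass, i.e. 19.57%.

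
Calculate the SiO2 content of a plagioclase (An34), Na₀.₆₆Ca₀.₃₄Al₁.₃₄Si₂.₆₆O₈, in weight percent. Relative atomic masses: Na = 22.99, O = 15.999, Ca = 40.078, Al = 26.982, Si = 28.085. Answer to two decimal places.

59.71 wt%

Formula mass = 267.654 g/mol.
2.66 Si → 2.6600 mol SiO2 per formula unit; M(SiO2) = 60.083, so SiO2 mass = 159.821 g.
159.821/267.654 × 100 = 59.71 wt%.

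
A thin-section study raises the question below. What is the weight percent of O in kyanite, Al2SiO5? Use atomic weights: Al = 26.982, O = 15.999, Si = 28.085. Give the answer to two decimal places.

49.37 weight percent

Formula mass = 2*26.982 + 1*28.085 + 5*15.999 = 162.044 g/mol, of which 79.995 g is O.
So O makes up 79.995/162.044 = 0.4937 of the mass, i.e. 49.37%.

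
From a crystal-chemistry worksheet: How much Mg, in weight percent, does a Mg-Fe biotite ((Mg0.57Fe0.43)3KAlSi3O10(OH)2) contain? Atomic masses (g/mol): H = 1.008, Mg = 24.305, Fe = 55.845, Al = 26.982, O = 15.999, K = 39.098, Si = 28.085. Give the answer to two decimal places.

Molar mass of (Mg0.57Fe0.43)3KAlSi3O10(OH)2: 1.71×24.305 + 1.29×55.845 + 1×39.098 + 1×26.982 + 3×28.085 + 12×15.999 + 2×1.008 = 457.941 g/mol.
Mass of Mg per formula unit: 1.71 × 24.305 = 41.562 g.
Weight fraction Mg = 41.562 / 457.941 = 0.0908.

9.08 weight percent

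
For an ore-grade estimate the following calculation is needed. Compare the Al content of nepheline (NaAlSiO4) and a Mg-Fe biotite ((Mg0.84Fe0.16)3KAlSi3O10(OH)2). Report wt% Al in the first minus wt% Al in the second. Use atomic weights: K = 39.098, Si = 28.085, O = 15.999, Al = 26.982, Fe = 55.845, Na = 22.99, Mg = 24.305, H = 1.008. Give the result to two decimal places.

12.75 percentage points

First mineral: 26.982 g Al in 142.053 g formula = 18.99 wt% Al.
Second mineral: 26.982 g Al in 432.393 g formula = 6.24 wt% Al.
18.99% − 6.24% gives a difference of 12.75 percentage points.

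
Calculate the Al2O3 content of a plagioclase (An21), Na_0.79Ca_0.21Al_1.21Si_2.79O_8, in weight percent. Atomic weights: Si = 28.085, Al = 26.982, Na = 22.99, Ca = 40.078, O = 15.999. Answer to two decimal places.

23.23 wt%

M(Na_0.79Ca_0.21Al_1.21Si_2.79O_8) = 265.576 g/mol; M(Al2O3) = 101.961 g/mol.
Moles Al2O3 per formula unit = 1.21 Al ÷ 2 = 0.6050.
Al2O3 fraction = (0.6050 × 101.961) / 265.576 = 61.686/265.576 = 0.2323.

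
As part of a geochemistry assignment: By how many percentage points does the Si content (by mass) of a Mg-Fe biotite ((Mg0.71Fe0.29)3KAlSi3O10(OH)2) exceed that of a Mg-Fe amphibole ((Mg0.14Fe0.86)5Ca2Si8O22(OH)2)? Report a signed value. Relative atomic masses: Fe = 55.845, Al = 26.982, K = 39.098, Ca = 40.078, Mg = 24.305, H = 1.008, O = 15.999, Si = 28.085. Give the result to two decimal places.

M((Mg0.71Fe0.29)3KAlSi3O10(OH)2) = 444.694 g/mol, so wt% Si = 84.255/444.694 × 100 = 18.95%.
M((Mg0.14Fe0.86)5Ca2Si8O22(OH)2) = 947.975 g/mol, so wt% Si = 224.680/947.975 × 100 = 23.70%.
18.95 − 23.70 = -4.75 pp.

-4.75 percentage points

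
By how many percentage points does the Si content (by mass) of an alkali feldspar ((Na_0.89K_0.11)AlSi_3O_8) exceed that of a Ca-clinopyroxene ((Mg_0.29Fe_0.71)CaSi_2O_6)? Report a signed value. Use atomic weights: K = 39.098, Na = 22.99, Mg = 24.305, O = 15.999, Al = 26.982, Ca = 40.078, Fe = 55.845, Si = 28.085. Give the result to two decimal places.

Si in (Na_0.89K_0.11)AlSi_3O_8: molar mass 263.991 g/mol; 3×28.085 = 84.255 g → 31.92 wt%.
Si in (Mg_0.29Fe_0.71)CaSi_2O_6: molar mass 238.940 g/mol; 2×28.085 = 56.170 g → 23.51 wt%.
Difference = 31.92 − 23.51 = 8.41 percentage points.

8.41 percentage points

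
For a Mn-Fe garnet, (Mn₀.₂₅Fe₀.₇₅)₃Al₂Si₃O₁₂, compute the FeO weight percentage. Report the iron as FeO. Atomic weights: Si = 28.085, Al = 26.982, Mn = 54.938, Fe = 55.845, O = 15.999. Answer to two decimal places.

Molar mass of (Mn₀.₂₅Fe₀.₇₅)₃Al₂Si₃O₁₂ = 0.75*54.938 + 2.25*55.845 + 2*26.982 + 3*28.085 + 12*15.999 = 497.062 g/mol.
Each formula unit contains 2.25 Fe, equivalent to 2.25/1 = 2.2500 mol FeO.
M(FeO) = 1×55.845 + 1×15.999 = 71.844 g/mol.
Mass of FeO per formula unit = 2.2500 × 71.844 = 161.649 g.
FeO wt% = 161.649 / 497.062 × 100 = 32.52%.

32.52 wt%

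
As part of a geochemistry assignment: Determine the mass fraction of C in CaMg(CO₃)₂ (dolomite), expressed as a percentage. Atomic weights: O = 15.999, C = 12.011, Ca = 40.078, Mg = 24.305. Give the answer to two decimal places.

13.03 mass %

M(CaMg(CO₃)₂) = 184.399 g/mol.
C contributes 2 × 12.011 = 24.022 g per mole.
24.022/184.399 = 0.1303 → 13.03%.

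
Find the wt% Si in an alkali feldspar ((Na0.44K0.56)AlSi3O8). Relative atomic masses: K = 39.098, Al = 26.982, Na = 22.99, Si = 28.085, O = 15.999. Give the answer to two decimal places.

M((Na0.44K0.56)AlSi3O8) = 271.239 g/mol.
Si contributes 3 × 28.085 = 84.255 g per mole.
84.255/271.239 = 0.3106 → 31.06%.

31.06 mass %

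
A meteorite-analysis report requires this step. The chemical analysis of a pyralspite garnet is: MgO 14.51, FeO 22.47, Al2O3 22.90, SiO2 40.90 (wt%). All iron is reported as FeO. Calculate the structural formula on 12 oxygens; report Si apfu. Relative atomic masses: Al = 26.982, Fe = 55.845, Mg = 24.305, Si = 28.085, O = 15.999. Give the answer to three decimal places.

MgO (M=40.304): mol = 0.36001; Mg = 0.36001, O = 0.36001.
FeO (M=71.844): mol = 0.31276; Fe = 0.31276, O = 0.31276.
Al2O3 (M=101.961): mol = 0.22460; Al = 0.44920, O = 0.67380.
SiO2 (M=60.083): mol = 0.68072; Si = 0.68072, O = 1.36144.
ΣO = 2.70801; factor = 12/ΣO = 4.43130.
Si apfu = 0.68072 × 4.43130 = 3.016.

3.016 Si apfu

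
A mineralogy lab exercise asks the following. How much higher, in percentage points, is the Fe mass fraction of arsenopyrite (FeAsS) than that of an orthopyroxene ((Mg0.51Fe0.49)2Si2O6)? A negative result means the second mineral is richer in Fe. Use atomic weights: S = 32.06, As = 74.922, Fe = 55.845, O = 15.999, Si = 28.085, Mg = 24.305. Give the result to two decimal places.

First mineral: 55.845 g Fe in 162.827 g formula = 34.30 wt% Fe.
Second mineral: 54.728 g Fe in 231.683 g formula = 23.62 wt% Fe.
34.30% − 23.62% gives a difference of 10.68 percentage points.

10.68 percentage points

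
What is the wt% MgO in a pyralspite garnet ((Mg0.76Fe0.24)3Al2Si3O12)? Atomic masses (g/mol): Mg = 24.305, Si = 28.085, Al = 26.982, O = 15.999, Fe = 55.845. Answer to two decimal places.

M((Mg0.76Fe0.24)3Al2Si3O12) = 425.831 g/mol; M(MgO) = 40.304 g/mol.
Moles MgO per formula unit = 2.28 Mg ÷ 1 = 2.2800.
MgO fraction = (2.2800 × 40.304) / 425.831 = 91.893/425.831 = 0.2158.

21.58 wt%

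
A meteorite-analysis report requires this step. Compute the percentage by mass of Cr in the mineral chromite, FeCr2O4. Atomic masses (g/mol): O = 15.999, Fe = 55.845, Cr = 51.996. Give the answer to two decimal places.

46.46 weight percent

Formula mass = 1×55.845 + 2×51.996 + 4×15.999 = 223.833 g/mol, of which 103.992 g is Cr.
So Cr makes up 103.992/223.833 = 0.4646 of the mass, i.e. 46.46%.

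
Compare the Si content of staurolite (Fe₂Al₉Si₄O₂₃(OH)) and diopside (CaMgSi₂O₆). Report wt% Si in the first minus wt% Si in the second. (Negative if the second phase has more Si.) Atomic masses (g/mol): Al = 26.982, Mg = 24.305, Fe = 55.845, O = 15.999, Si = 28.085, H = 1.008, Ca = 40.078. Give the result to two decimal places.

-12.75 percentage points

First mineral: 112.340 g Si in 851.852 g formula = 13.19 wt% Si.
Second mineral: 56.170 g Si in 216.547 g formula = 25.94 wt% Si.
13.19% − 25.94% gives a difference of -12.75 percentage points.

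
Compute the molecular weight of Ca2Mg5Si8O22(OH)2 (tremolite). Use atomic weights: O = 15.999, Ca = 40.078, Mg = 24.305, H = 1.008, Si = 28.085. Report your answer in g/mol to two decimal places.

M = 2×40.078 + 5×24.305 + 8×28.085 + 24×15.999 + 2×1.008

812.35 g/mol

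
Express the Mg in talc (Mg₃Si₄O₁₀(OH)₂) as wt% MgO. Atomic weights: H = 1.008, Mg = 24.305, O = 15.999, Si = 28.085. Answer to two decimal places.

31.88 wt%

Molar mass of Mg₃Si₄O₁₀(OH)₂ = 3*24.305 + 4*28.085 + 12*15.999 + 2*1.008 = 379.259 g/mol.
Each formula unit contains 3 Mg, equivalent to 3/1 = 3.0000 mol MgO.
M(MgO) = 1×24.305 + 1×15.999 = 40.304 g/mol.
Mass of MgO per formula unit = 3.0000 × 40.304 = 120.912 g.
MgO wt% = 120.912 / 379.259 × 100 = 31.88%.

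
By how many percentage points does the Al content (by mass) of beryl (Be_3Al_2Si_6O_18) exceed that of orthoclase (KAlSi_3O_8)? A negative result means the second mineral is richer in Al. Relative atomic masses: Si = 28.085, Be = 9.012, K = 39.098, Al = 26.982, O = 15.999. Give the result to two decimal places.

0.35 percentage points

First mineral: 53.964 g Al in 537.492 g formula = 10.04 wt% Al.
Second mineral: 26.982 g Al in 278.327 g formula = 9.69 wt% Al.
10.04% − 9.69% gives a difference of 0.35 percentage points.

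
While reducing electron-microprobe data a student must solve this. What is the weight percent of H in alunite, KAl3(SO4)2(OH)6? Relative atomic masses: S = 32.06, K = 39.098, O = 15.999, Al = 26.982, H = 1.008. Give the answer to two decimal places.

1.46 wt%

M(KAl3(SO4)2(OH)6) = 414.198 g/mol.
H contributes 6 × 1.008 = 6.048 g per mole.
6.048/414.198 = 0.0146 → 1.46%.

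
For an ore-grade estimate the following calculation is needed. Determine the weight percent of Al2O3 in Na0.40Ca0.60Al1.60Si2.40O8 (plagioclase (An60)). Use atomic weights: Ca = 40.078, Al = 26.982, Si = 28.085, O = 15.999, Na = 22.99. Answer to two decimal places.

Formula mass = 271.810 g/mol.
1.60 Al → 0.8000 mol Al2O3 per formula unit; M(Al2O3) = 101.961, so Al2O3 mass = 81.569 g.
81.569/271.810 × 100 = 30.01 wt%.

30.01 wt%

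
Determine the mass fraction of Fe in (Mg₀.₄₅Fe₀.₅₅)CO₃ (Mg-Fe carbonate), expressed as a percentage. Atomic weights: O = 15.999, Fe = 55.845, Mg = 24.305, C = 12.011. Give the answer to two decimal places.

Formula mass = 0.45*24.305 + 0.55*55.845 + 1*12.011 + 3*15.999 = 101.660 g/mol, of which 30.715 g is Fe.
So Fe makes up 30.715/101.660 = 0.3021 of the mass, i.e. 30.21%.

30.21 weight percent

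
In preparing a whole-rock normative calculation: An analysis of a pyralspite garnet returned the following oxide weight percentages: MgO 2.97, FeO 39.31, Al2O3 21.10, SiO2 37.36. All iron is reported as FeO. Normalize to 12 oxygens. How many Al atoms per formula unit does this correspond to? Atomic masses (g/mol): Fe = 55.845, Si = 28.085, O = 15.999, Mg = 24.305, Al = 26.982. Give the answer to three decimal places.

2.97 wt% MgO ÷ 40.304 g/mol = 0.07369 mol, giving 0.07369 Mg and 0.07369 O.
39.31 wt% FeO ÷ 71.844 g/mol = 0.54716 mol, giving 0.54716 Fe and 0.54716 O.
21.10 wt% Al2O3 ÷ 101.961 g/mol = 0.20694 mol, giving 0.41388 Al and 0.62082 O.
37.36 wt% SiO2 ÷ 60.083 g/mol = 0.62181 mol, giving 0.62181 Si and 1.24362 O.
Oxygen sums to 2.48529; scaling by 12/2.48529 = 4.82841 puts the formula on 12 O.
Al: 0.41388 × 4.82841 = 1.998 atoms per formula unit.

1.998 Al apfu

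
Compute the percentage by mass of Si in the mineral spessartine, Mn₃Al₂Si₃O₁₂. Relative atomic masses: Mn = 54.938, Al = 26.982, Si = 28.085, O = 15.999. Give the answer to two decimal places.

17.02 wt%

Molar mass of Mn₃Al₂Si₃O₁₂: 3×54.938 + 2×26.982 + 3×28.085 + 12×15.999 = 495.021 g/mol.
Mass of Si per formula unit: 3 × 28.085 = 84.255 g.
Weight fraction Si = 84.255 / 495.021 = 0.1702.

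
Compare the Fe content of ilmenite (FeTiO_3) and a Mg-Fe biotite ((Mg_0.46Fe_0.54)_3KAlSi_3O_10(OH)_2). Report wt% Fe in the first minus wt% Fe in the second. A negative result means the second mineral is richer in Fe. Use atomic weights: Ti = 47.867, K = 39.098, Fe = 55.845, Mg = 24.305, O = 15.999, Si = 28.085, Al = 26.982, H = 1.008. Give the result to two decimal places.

First mineral: 55.845 g Fe in 151.709 g formula = 36.81 wt% Fe.
Second mineral: 90.469 g Fe in 468.349 g formula = 19.32 wt% Fe.
36.81% − 19.32% gives a difference of 17.49 percentage points.

17.49 percentage points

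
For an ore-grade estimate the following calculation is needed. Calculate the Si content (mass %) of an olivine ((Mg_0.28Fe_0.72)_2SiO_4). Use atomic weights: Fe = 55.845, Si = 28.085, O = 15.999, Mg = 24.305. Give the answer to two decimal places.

Formula mass = 0.56*24.305 + 1.44*55.845 + 1*28.085 + 4*15.999 = 186.109 g/mol, of which 28.085 g is Si.
So Si makes up 28.085/186.109 = 0.1509 of the mass, i.e. 15.09%.

15.09 mass %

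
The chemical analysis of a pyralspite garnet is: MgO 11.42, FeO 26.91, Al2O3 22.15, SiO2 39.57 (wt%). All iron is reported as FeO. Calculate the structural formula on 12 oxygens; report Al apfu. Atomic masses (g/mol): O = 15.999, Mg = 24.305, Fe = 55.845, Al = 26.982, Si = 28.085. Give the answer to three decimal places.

11.42 wt% MgO ÷ 40.304 g/mol = 0.28335 mol, giving 0.28335 Mg and 0.28335 O.
26.91 wt% FeO ÷ 71.844 g/mol = 0.37456 mol, giving 0.37456 Fe and 0.37456 O.
22.15 wt% Al2O3 ÷ 101.961 g/mol = 0.21724 mol, giving 0.43448 Al and 0.65172 O.
39.57 wt% SiO2 ÷ 60.083 g/mol = 0.65859 mol, giving 0.65859 Si and 1.31718 O.
Oxygen sums to 2.62681; scaling by 12/2.62681 = 4.56828 puts the formula on 12 O.
Al: 0.43448 × 4.56828 = 1.985 atoms per formula unit.

1.985 Al apfu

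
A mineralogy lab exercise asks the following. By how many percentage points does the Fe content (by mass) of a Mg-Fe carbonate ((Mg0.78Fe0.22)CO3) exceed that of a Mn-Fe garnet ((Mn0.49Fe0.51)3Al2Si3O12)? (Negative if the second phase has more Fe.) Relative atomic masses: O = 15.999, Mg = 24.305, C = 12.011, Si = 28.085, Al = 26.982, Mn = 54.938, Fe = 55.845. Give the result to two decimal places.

-3.75 percentage points

Fe in (Mg0.78Fe0.22)CO3: molar mass 91.252 g/mol; 0.22×55.845 = 12.286 g → 13.46 wt%.
Fe in (Mn0.49Fe0.51)3Al2Si3O12: molar mass 496.409 g/mol; 1.53×55.845 = 85.443 g → 17.21 wt%.
Difference = 13.46 − 17.21 = -3.75 percentage points.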